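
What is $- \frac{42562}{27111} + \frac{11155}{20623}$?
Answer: $- \frac{575332921}{559110153} \approx -1.029$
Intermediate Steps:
$- \frac{42562}{27111} + \frac{11155}{20623} = - \frac{575332921}{559110153}$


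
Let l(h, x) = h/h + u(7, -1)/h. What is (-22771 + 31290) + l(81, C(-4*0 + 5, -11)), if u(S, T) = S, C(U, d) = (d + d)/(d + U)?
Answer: 690127/81 ≈ 8520.1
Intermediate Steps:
C(U, d) = 2*d/(U + d) (C(U, d) = (2*d)/(U + d) = 2*d/(U + d))
l(h, x) = 1 + 7/h (l(h, x) = h/h + 7/h = 1 + 7/h)
(-22771 + 31290) + l(81, C(-4*0 + 5, -11)) = (-22771 + 31290) + (7 + 81)/81 = 8519 + (1/81)*88 = 8519 + 88/81 = 690127/81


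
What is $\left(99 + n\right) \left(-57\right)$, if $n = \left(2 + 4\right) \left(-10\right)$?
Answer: $-2223$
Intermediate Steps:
$n = -60$ ($n = 6 \left(-10\right) = -60$)
$\left(99 + n\right) \left(-57\right) = \left(99 - 60\right) \left(-57\right) = 39 \left(-57\right) = -2223$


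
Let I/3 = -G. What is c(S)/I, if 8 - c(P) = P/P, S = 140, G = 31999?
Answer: -7/95997 ≈ -7.2919e-5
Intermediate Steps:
c(P) = 7 (c(P) = 8 - P/P = 8 - 1*1 = 8 - 1 = 7)
I = -95997 (I = 3*(-1*31999) = 3*(-31999) = -95997)
c(S)/I = 7/(-95997) = 7*(-1/95997) = -7/95997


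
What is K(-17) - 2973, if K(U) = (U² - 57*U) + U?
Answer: -1732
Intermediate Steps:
K(U) = U² - 56*U
K(-17) - 2973 = -17*(-56 - 17) - 2973 = -17*(-73) - 2973 = 1241 - 2973 = -1732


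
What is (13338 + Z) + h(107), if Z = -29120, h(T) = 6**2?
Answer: -15746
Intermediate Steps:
h(T) = 36
(13338 + Z) + h(107) = (13338 - 29120) + 36 = -15782 + 36 = -15746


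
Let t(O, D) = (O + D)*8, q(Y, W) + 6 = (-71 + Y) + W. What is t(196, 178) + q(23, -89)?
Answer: 2849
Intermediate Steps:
q(Y, W) = -77 + W + Y (q(Y, W) = -6 + ((-71 + Y) + W) = -6 + (-71 + W + Y) = -77 + W + Y)
t(O, D) = 8*D + 8*O (t(O, D) = (D + O)*8 = 8*D + 8*O)
t(196, 178) + q(23, -89) = (8*178 + 8*196) + (-77 - 89 + 23) = (1424 + 1568) - 143 = 2992 - 143 = 2849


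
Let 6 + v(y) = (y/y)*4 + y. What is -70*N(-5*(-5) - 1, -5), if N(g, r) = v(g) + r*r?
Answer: -3290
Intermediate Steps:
v(y) = -2 + y (v(y) = -6 + ((y/y)*4 + y) = -6 + (1*4 + y) = -6 + (4 + y) = -2 + y)
N(g, r) = -2 + g + r**2 (N(g, r) = (-2 + g) + r*r = (-2 + g) + r**2 = -2 + g + r**2)
-70*N(-5*(-5) - 1, -5) = -70*(-2 + (-5*(-5) - 1) + (-5)**2) = -70*(-2 + (25 - 1) + 25) = -70*(-2 + 24 + 25) = -70*47 = -3290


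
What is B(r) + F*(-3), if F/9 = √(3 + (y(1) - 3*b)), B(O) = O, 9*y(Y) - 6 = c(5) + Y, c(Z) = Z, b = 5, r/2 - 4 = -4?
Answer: -36*I*√6 ≈ -88.182*I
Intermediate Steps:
r = 0 (r = 8 + 2*(-4) = 8 - 8 = 0)
y(Y) = 11/9 + Y/9 (y(Y) = ⅔ + (5 + Y)/9 = ⅔ + (5/9 + Y/9) = 11/9 + Y/9)
F = 12*I*√6 (F = 9*√(3 + ((11/9 + (⅑)*1) - 3*5)) = 9*√(3 + ((11/9 + ⅑) - 15)) = 9*√(3 + (4/3 - 15)) = 9*√(3 - 41/3) = 9*√(-32/3) = 9*(4*I*√6/3) = 12*I*√6 ≈ 29.394*I)
B(r) + F*(-3) = 0 + (12*I*√6)*(-3) = 0 - 36*I*√6 = -36*I*√6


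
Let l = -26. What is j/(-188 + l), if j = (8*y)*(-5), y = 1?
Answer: 20/107 ≈ 0.18692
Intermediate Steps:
j = -40 (j = (8*1)*(-5) = 8*(-5) = -40)
j/(-188 + l) = -40/(-188 - 26) = -40/(-214) = -1/214*(-40) = 20/107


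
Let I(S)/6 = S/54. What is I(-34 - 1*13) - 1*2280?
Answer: -20567/9 ≈ -2285.2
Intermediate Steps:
I(S) = S/9 (I(S) = 6*(S/54) = S/9)
I(-34 - 1*13) - 1*2280 = (-34 - 1*13)/9 - 1*2280 = (-34 - 13)/9 - 2280 = (⅑)*(-47) - 2280 = -47/9 - 2280 = -20567/9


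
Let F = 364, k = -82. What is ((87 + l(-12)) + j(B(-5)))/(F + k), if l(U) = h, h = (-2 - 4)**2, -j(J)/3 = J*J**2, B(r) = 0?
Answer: 41/94 ≈ 0.43617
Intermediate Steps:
j(J) = -3*J**3 (j(J) = -3*J*J**2 = -3*J**3)
h = 36 (h = (-6)**2 = 36)
l(U) = 36
((87 + l(-12)) + j(B(-5)))/(F + k) = ((87 + 36) - 3*0**3)/(364 - 82) = (123 - 3*0)/282 = (123 + 0)*(1/282) = 123*(1/282) = 41/94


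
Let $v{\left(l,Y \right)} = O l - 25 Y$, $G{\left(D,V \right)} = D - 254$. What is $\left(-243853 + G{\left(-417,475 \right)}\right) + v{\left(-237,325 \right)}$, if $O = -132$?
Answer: $-221365$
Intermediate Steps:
$G{\left(D,V \right)} = -254 + D$ ($G{\left(D,V \right)} = D - 254 = -254 + D$)
$v{\left(l,Y \right)} = - 132 l - 25 Y$
$\left(-243853 + G{\left(-417,475 \right)}\right) + v{\left(-237,325 \right)} = \left(-243853 - 671\right) - -23159 = \left(-243853 - 671\right) + \left(31284 - 8125\right) = -244524 + 23159 = -221365$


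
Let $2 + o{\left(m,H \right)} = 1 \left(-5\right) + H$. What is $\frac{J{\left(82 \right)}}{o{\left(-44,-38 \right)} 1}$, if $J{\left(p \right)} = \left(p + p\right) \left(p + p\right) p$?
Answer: $- \frac{2205472}{45} \approx -49011.0$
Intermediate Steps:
$o{\left(m,H \right)} = -7 + H$ ($o{\left(m,H \right)} = -2 + \left(1 \left(-5\right) + H\right) = -2 + \left(-5 + H\right) = -7 + H$)
$J{\left(p \right)} = 4 p^{3}$ ($J{\left(p \right)} = 2 p 2 p p = 4 p^{2} p = 4 p^{3}$)
$\frac{J{\left(82 \right)}}{o{\left(-44,-38 \right)} 1} = \frac{4 \cdot 82^{3}}{\left(-7 - 38\right) 1} = \frac{4 \cdot 551368}{\left(-45\right) 1} = \frac{2205472}{-45} = 2205472 \left(- \frac{1}{45}\right) = - \frac{2205472}{45}$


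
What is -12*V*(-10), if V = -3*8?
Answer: -2880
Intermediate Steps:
V = -24
-12*V*(-10) = -12*(-24)*(-10) = 288*(-10) = -2880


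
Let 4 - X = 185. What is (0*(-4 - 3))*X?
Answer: 0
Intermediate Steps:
X = -181 (X = 4 - 1*185 = 4 - 185 = -181)
(0*(-4 - 3))*X = (0*(-4 - 3))*(-181) = (0*(-7))*(-181) = 0*(-181) = 0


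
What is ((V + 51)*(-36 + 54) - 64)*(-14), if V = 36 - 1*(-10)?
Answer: -23548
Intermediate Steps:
V = 46 (V = 36 + 10 = 46)
((V + 51)*(-36 + 54) - 64)*(-14) = ((46 + 51)*(-36 + 54) - 64)*(-14) = (97*18 - 64)*(-14) = (1746 - 64)*(-14) = 1682*(-14) = -23548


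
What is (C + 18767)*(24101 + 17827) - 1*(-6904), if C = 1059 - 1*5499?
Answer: 600709360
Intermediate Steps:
C = -4440 (C = 1059 - 5499 = -4440)
(C + 18767)*(24101 + 17827) - 1*(-6904) = (-4440 + 18767)*(24101 + 17827) - 1*(-6904) = 14327*41928 + 6904 = 600702456 + 6904 = 600709360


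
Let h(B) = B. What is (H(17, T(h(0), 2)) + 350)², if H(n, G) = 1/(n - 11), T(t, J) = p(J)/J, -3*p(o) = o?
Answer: 4414201/36 ≈ 1.2262e+5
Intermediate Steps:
p(o) = -o/3
T(t, J) = -⅓ (T(t, J) = (-J/3)/J = -⅓)
H(n, G) = 1/(-11 + n)
(H(17, T(h(0), 2)) + 350)² = (1/(-11 + 17) + 350)² = (1/6 + 350)² = (⅙ + 350)² = (2101/6)² = 4414201/36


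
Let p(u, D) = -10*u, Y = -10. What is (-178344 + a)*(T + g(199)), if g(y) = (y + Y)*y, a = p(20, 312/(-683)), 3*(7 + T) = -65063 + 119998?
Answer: -29950220368/3 ≈ -9.9834e+9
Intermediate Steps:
T = 54914/3 (T = -7 + (-65063 + 119998)/3 = -7 + (1/3)*54935 = -7 + 54935/3 = 54914/3 ≈ 18305.)
a = -200 (a = -10*20 = -200)
g(y) = y*(-10 + y) (g(y) = (y - 10)*y = (-10 + y)*y = y*(-10 + y))
(-178344 + a)*(T + g(199)) = (-178344 - 200)*(54914/3 + 199*(-10 + 199)) = -178544*(54914/3 + 199*189) = -178544*(54914/3 + 37611) = -178544*167747/3 = -29950220368/3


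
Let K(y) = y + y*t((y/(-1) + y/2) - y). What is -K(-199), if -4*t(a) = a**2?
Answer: -70922207/16 ≈ -4.4326e+6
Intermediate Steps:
t(a) = -a**2/4
K(y) = y - 9*y**3/16 (K(y) = y + y*(-((y/(-1) + y/2) - y)**2/4) = y + y*(-((y*(-1) + y*(1/2)) - y)**2/4) = y + y*(-((-y + y/2) - y)**2/4) = y + y*(-(-y/2 - y)**2/4) = y + y*(-9*y**2/4/4) = y + y*(-9*y**2/16) = y - 9*y**3/16)
-K(-199) = -(-199 - 9/16*(-199)**3) = -(-199 - 9/16*(-7880599)) = -(-199 + 70925391/16) = -1*70922207/16 = -70922207/16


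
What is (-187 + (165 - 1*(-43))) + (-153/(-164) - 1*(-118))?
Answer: 22949/164 ≈ 139.93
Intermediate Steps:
(-187 + (165 - 1*(-43))) + (-153/(-164) - 1*(-118)) = (-187 + (165 + 43)) + (-153*(-1/164) + 118) = (-187 + 208) + (153/164 + 118) = 21 + 19505/164 = 22949/164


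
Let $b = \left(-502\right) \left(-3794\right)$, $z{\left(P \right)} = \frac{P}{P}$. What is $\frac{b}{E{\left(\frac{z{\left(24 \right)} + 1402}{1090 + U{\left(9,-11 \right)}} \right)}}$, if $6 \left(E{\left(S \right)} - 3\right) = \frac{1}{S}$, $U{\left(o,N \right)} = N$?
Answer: $\frac{16032821784}{26333} \approx 6.0885 \cdot 10^{5}$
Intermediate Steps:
$z{\left(P \right)} = 1$
$b = 1904588$
$E{\left(S \right)} = 3 + \frac{1}{6 S}$
$\frac{b}{E{\left(\frac{z{\left(24 \right)} + 1402}{1090 + U{\left(9,-11 \right)}} \right)}} = \frac{1904588}{3 + \frac{1}{6 \frac{1 + 1402}{1090 - 11}}} = \frac{1904588}{3 + \frac{1}{6 \cdot \frac{1403}{1079}}} = \frac{1904588}{3 + \frac{1}{6} \cdot \frac{1079}{1403}} = \frac{1904588}{3 + \frac{1079}{8418}} = \frac{1904588}{\frac{26333}{8418}} = 1904588 \cdot \frac{8418}{26333} = \frac{16032821784}{26333}$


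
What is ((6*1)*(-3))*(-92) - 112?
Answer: 1544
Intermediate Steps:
((6*1)*(-3))*(-92) - 112 = (6*(-3))*(-92) - 112 = -18*(-92) - 112 = 1656 - 112 = 1544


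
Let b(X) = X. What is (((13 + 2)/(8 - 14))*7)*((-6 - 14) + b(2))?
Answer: 315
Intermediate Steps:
(((13 + 2)/(8 - 14))*7)*((-6 - 14) + b(2)) = (((13 + 2)/(8 - 14))*7)*((-6 - 14) + 2) = ((15/(-6))*7)*(-20 + 2) = ((15*(-⅙))*7)*(-18) = -5/2*7*(-18) = -35/2*(-18) = 315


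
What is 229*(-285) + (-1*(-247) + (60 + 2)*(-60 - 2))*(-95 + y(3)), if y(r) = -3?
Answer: 287241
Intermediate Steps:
229*(-285) + (-1*(-247) + (60 + 2)*(-60 - 2))*(-95 + y(3)) = 229*(-285) + (-1*(-247) + (60 + 2)*(-60 - 2))*(-95 - 3) = -65265 + (247 + 62*(-62))*(-98) = -65265 + (247 - 3844)*(-98) = -65265 - 3597*(-98) = -65265 + 352506 = 287241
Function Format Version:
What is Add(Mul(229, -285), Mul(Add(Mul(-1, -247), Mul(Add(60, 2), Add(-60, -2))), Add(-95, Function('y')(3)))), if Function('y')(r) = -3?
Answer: 287241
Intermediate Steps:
Add(Mul(229, -285), Mul(Add(Mul(-1, -247), Mul(Add(60, 2), Add(-60, -2))), Add(-95, Function('y')(3)))) = Add(Mul(229, -285), Mul(Add(Mul(-1, -247), Mul(Add(60, 2), Add(-60, -2))), Add(-95, -3))) = Add(-65265, Mul(Add(247, Mul(62, -62)), -98)) = Add(-65265, Mul(Add(247, -3844), -98)) = Add(-65265, Mul(-3597, -98)) = Add(-65265, 352506) = 287241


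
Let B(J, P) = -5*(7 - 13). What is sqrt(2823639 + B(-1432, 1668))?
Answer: 3*sqrt(313741) ≈ 1680.4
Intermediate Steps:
B(J, P) = 30 (B(J, P) = -5*(-6) = 30)
sqrt(2823639 + B(-1432, 1668)) = sqrt(2823639 + 30) = sqrt(2823669) = 3*sqrt(313741)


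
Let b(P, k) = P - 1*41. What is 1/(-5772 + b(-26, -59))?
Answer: -1/5839 ≈ -0.00017126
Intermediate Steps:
b(P, k) = -41 + P (b(P, k) = P - 41 = -41 + P)
1/(-5772 + b(-26, -59)) = 1/(-5772 + (-41 - 26)) = 1/(-5772 - 67) = 1/(-5839) = -1/5839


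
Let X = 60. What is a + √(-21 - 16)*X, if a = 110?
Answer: 110 + 60*I*√37 ≈ 110.0 + 364.97*I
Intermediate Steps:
a + √(-21 - 16)*X = 110 + √(-21 - 16)*60 = 110 + √(-37)*60 = 110 + (I*√37)*60 = 110 + 60*I*√37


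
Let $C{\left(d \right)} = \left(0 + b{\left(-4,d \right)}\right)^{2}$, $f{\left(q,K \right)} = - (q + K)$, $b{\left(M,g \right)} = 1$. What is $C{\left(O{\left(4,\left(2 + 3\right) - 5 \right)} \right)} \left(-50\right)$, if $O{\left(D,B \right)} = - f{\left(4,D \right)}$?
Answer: $-50$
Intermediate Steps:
$f{\left(q,K \right)} = - K - q$ ($f{\left(q,K \right)} = - (K + q) = - K - q$)
$O{\left(D,B \right)} = 4 + D$ ($O{\left(D,B \right)} = - (- D - 4) = - (-4 - D) = 4 + D$)
$C{\left(d \right)} = 1$ ($C{\left(d \right)} = \left(0 + 1\right)^{2} = 1^{2} = 1$)
$C{\left(O{\left(4,\left(2 + 3\right) - 5 \right)} \right)} \left(-50\right) = 1 \left(-50\right) = -50$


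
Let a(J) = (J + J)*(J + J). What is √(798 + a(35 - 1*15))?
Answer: √2398 ≈ 48.969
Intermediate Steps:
a(J) = 4*J² (a(J) = (2*J)*(2*J) = 4*J²)
√(798 + a(35 - 1*15)) = √(798 + 4*(35 - 1*15)²) = √(798 + 4*(35 - 15)²) = √(798 + 4*20²) = √(798 + 4*400) = √(798 + 1600) = √2398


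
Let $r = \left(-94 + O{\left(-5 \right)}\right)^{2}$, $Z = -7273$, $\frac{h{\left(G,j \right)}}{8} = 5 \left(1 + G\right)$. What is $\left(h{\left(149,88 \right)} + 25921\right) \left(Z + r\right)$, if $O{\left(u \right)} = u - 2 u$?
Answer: $20684808$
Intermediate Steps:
$O{\left(u \right)} = - u$
$h{\left(G,j \right)} = 40 + 40 G$ ($h{\left(G,j \right)} = 8 \cdot 5 \left(1 + G\right) = 8 \left(5 + 5 G\right) = 40 + 40 G$)
$r = 7921$ ($r = \left(-94 - -5\right)^{2} = \left(-94 + 5\right)^{2} = \left(-89\right)^{2} = 7921$)
$\left(h{\left(149,88 \right)} + 25921\right) \left(Z + r\right) = \left(\left(40 + 40 \cdot 149\right) + 25921\right) \left(-7273 + 7921\right) = \left(\left(40 + 5960\right) + 25921\right) 648 = \left(6000 + 25921\right) 648 = 31921 \cdot 648 = 20684808$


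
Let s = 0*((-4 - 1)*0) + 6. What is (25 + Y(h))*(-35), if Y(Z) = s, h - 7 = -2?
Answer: -1085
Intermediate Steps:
h = 5 (h = 7 - 2 = 5)
s = 6 (s = 0*(-5*0) + 6 = 0*0 + 6 = 0 + 6 = 6)
Y(Z) = 6
(25 + Y(h))*(-35) = (25 + 6)*(-35) = 31*(-35) = -1085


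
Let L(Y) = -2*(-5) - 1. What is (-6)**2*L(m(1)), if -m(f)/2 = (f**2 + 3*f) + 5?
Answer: 324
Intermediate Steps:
m(f) = -10 - 6*f - 2*f**2 (m(f) = -2*((f**2 + 3*f) + 5) = -2*(5 + f**2 + 3*f) = -10 - 6*f - 2*f**2)
L(Y) = 9 (L(Y) = 10 - 1 = 9)
(-6)**2*L(m(1)) = (-6)**2*9 = 36*9 = 324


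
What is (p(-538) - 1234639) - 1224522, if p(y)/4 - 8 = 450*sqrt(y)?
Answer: -2459129 + 1800*I*sqrt(538) ≈ -2.4591e+6 + 41751.0*I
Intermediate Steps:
p(y) = 32 + 1800*sqrt(y) (p(y) = 32 + 4*(450*sqrt(y)) = 32 + 1800*sqrt(y))
(p(-538) - 1234639) - 1224522 = ((32 + 1800*sqrt(-538)) - 1234639) - 1224522 = ((32 + 1800*(I*sqrt(538))) - 1234639) - 1224522 = ((32 + 1800*I*sqrt(538)) - 1234639) - 1224522 = (-1234607 + 1800*I*sqrt(538)) - 1224522 = -2459129 + 1800*I*sqrt(538)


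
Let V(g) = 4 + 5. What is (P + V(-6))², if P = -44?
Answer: 1225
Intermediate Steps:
V(g) = 9
(P + V(-6))² = (-44 + 9)² = (-35)² = 1225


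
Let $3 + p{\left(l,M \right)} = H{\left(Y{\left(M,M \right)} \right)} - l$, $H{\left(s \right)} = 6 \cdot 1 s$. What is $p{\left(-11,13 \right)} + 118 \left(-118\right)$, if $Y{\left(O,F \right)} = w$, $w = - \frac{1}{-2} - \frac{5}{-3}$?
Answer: $-13903$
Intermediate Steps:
$w = \frac{13}{6}$ ($w = \left(-1\right) \left(- \frac{1}{2}\right) - - \frac{5}{3} = \frac{1}{2} + \frac{5}{3} = \frac{13}{6} \approx 2.1667$)
$Y{\left(O,F \right)} = \frac{13}{6}$
$H{\left(s \right)} = 6 s$
$p{\left(l,M \right)} = 10 - l$ ($p{\left(l,M \right)} = -3 - \left(-13 + l\right) = 10 - l$)
$p{\left(-11,13 \right)} + 118 \left(-118\right) = \left(10 - -11\right) + 118 \left(-118\right) = \left(10 + 11\right) - 13924 = 21 - 13924 = -13903$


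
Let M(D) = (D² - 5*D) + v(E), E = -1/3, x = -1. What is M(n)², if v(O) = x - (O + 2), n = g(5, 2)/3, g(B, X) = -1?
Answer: 64/81 ≈ 0.79012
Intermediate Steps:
n = -⅓ (n = -1/3 = -1*⅓ = -⅓ ≈ -0.33333)
E = -⅓ (E = -1*⅓ = -⅓ ≈ -0.33333)
v(O) = -3 - O (v(O) = -1 - (O + 2) = -1 - (2 + O) = -1 + (-2 - O) = -3 - O)
M(D) = -8/3 + D² - 5*D (M(D) = (D² - 5*D) + (-3 - 1*(-⅓)) = (D² - 5*D) + (-3 + ⅓) = (D² - 5*D) - 8/3 = -8/3 + D² - 5*D)
M(n)² = (-8/3 + (-⅓)² - 5*(-⅓))² = (-8/3 + ⅑ + 5/3)² = (-8/9)² = 64/81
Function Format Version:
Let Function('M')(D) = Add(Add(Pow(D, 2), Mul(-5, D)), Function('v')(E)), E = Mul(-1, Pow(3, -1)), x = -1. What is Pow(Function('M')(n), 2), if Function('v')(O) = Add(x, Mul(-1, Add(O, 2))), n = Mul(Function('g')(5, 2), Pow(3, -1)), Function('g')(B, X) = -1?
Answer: Rational(64, 81) ≈ 0.79012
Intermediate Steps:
n = Rational(-1, 3) (n = Mul(-1, Pow(3, -1)) = Mul(-1, Rational(1, 3)) = Rational(-1, 3) ≈ -0.33333)
E = Rational(-1, 3) (E = Mul(-1, Rational(1, 3)) = Rational(-1, 3) ≈ -0.33333)
Function('v')(O) = Add(-3, Mul(-1, O)) (Function('v')(O) = Add(-1, Mul(-1, Add(O, 2))) = Add(-1, Mul(-1, Add(2, O))) = Add(-1, Add(-2, Mul(-1, O))) = Add(-3, Mul(-1, O)))
Function('M')(D) = Add(Rational(-8, 3), Pow(D, 2), Mul(-5, D)) (Function('M')(D) = Add(Add(Pow(D, 2), Mul(-5, D)), Add(-3, Mul(-1, Rational(-1, 3)))) = Add(Add(Pow(D, 2), Mul(-5, D)), Add(-3, Rational(1, 3))) = Add(Add(Pow(D, 2), Mul(-5, D)), Rational(-8, 3)) = Add(Rational(-8, 3), Pow(D, 2), Mul(-5, D)))
Pow(Function('M')(n), 2) = Pow(Add(Rational(-8, 3), Pow(Rational(-1, 3), 2), Mul(-5, Rational(-1, 3))), 2) = Pow(Add(Rational(-8, 3), Rational(1, 9), Rational(5, 3)), 2) = Pow(Rational(-8, 9), 2) = Rational(64, 81)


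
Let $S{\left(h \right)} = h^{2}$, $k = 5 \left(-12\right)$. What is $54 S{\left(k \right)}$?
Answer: $194400$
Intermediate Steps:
$k = -60$
$54 S{\left(k \right)} = 54 \left(-60\right)^{2} = 54 \cdot 3600 = 194400$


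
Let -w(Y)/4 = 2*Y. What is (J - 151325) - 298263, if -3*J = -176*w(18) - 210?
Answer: -457966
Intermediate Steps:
w(Y) = -8*Y
J = -8378 (J = -(-(-1408)*18 - 210)/3 = -(-176*(-144) - 210)/3 = -(25344 - 210)/3 = -1/3*25134 = -8378)
(J - 151325) - 298263 = (-8378 - 151325) - 298263 = -159703 - 298263 = -457966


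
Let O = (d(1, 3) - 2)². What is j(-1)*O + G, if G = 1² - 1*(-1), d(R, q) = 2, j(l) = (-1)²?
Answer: 2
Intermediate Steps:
j(l) = 1
G = 2 (G = 1 + 1 = 2)
O = 0 (O = (2 - 2)² = 0² = 0)
j(-1)*O + G = 1*0 + 2 = 0 + 2 = 2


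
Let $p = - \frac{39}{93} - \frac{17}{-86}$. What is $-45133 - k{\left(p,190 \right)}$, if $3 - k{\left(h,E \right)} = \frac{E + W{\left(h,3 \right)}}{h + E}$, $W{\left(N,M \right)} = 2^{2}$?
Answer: $- \frac{22835996860}{505949} \approx -45135.0$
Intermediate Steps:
$W{\left(N,M \right)} = 4$
$p = - \frac{591}{2666}$ ($p = \left(-39\right) \frac{1}{93} - - \frac{17}{86} = - \frac{13}{31} + \frac{17}{86} = - \frac{591}{2666} \approx -0.22168$)
$k{\left(h,E \right)} = 3 - \frac{4 + E}{E + h}$ ($k{\left(h,E \right)} = 3 - \frac{E + 4}{h + E} = 3 - \frac{4 + E}{E + h}$)
$-45133 - k{\left(p,190 \right)} = -45133 - \frac{-4 + 2 \cdot 190 + 3 \left(- \frac{591}{2666}\right)}{190 - \frac{591}{2666}} = -45133 - \frac{-4 + 380 - \frac{1773}{2666}}{\frac{505949}{2666}} = -45133 - \frac{2666}{505949} \cdot \frac{1000643}{2666} = -45133 - \frac{1000643}{505949} = - \frac{22835996860}{505949}$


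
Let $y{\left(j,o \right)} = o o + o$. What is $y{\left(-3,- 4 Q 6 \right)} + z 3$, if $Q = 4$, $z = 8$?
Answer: $9144$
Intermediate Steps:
$y{\left(j,o \right)} = o + o^{2}$ ($y{\left(j,o \right)} = o^{2} + o = o + o^{2}$)
$y{\left(-3,- 4 Q 6 \right)} + z 3 = \left(-4\right) 4 \cdot 6 \left(1 + \left(-4\right) 4 \cdot 6\right) + 8 \cdot 3 = \left(-16\right) 6 \left(1 - 96\right) + 24 = - 96 \left(1 - 96\right) + 24 = \left(-96\right) \left(-95\right) + 24 = 9120 + 24 = 9144$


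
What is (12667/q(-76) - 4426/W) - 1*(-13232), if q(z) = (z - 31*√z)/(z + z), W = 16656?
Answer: 130305654623/8636136 - 1570708*I*√19/1037 ≈ 15088.0 - 6602.3*I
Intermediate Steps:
q(z) = (z - 31*√z)/(2*z) (q(z) = (z - 31*√z)/((2*z)) = (z - 31*√z)*(1/(2*z)) = (z - 31*√z)/(2*z))
(12667/q(-76) - 4426/W) - 1*(-13232) = (12667/(½ - (-31)*I*√19/76) - 4426/16656) - 1*(-13232) = (12667/(½ - (-31)*I*√19/76) - 4426*1/16656) + 13232 = (12667/(½ + 31*I*√19/76) - 2213/8328) + 13232 = (-2213/8328 + 12667/(½ + 31*I*√19/76)) + 13232 = 110193883/8328 + 12667/(½ + 31*I*√19/76)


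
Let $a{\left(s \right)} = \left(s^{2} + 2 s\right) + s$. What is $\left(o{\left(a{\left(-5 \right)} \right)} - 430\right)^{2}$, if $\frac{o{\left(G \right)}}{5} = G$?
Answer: $144400$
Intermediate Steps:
$a{\left(s \right)} = s^{2} + 3 s$
$o{\left(G \right)} = 5 G$
$\left(o{\left(a{\left(-5 \right)} \right)} - 430\right)^{2} = \left(5 \left(- 5 \left(3 - 5\right)\right) - 430\right)^{2} = \left(5 \left(\left(-5\right) \left(-2\right)\right) - 430\right)^{2} = \left(5 \cdot 10 - 430\right)^{2} = \left(50 - 430\right)^{2} = \left(-380\right)^{2} = 144400$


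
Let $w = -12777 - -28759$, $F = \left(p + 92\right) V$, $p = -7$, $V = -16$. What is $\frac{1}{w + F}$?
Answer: $\frac{1}{14622} \approx 6.839 \cdot 10^{-5}$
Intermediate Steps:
$F = -1360$ ($F = \left(-7 + 92\right) \left(-16\right) = 85 \left(-16\right) = -1360$)
$w = 15982$ ($w = -12777 + 28759 = 15982$)
$\frac{1}{w + F} = \frac{1}{15982 - 1360} = \frac{1}{14622}$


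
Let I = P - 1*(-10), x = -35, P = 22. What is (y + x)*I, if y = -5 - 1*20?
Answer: -1920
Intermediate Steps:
y = -25 (y = -5 - 20 = -25)
I = 32 (I = 22 - 1*(-10) = 22 + 10 = 32)
(y + x)*I = (-25 - 35)*32 = -60*32 = -1920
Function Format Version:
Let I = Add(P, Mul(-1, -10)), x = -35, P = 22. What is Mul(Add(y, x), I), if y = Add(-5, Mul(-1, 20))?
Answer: -1920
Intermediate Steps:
y = -25 (y = Add(-5, -20) = -25)
I = 32 (I = Add(22, Mul(-1, -10)) = Add(22, 10) = 32)
Mul(Add(y, x), I) = Mul(Add(-25, -35), 32) = Mul(-60, 32) = -1920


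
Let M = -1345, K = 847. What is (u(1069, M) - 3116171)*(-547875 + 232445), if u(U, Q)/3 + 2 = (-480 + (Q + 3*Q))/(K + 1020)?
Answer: 1835146517901770/1867 ≈ 9.8294e+11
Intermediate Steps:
u(U, Q) = -12642/1867 + 12*Q/1867 (u(U, Q) = -6 + 3*((-480 + (Q + 3*Q))/(847 + 1020)) = -6 + 3*((-480 + 4*Q)/1867) = -6 + 3*((-480 + 4*Q)*(1/1867)) = -6 + 3*(-480/1867 + 4*Q/1867) = -6 + (-1440/1867 + 12*Q/1867) = -12642/1867 + 12*Q/1867)
(u(1069, M) - 3116171)*(-547875 + 232445) = ((-12642/1867 + (12/1867)*(-1345)) - 3116171)*(-547875 + 232445) = ((-12642/1867 - 16140/1867) - 3116171)*(-315430) = (-28782/1867 - 3116171)*(-315430) = -5817920039/1867*(-315430) = 1835146517901770/1867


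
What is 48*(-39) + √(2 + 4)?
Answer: -1872 + √6 ≈ -1869.6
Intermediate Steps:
48*(-39) + √(2 + 4) = -1872 + √6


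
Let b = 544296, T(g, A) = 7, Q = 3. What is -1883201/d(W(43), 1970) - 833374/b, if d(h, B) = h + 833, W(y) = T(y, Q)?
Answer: -14246094523/6350120 ≈ -2243.4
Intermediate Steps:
W(y) = 7
d(h, B) = 833 + h
-1883201/d(W(43), 1970) - 833374/b = -1883201/(833 + 7) - 833374/544296 = -1883201/840 - 833374*1/544296 = -1883201*1/840 - 416687/272148 = -1883201/840 - 416687/272148 = -14246094523/6350120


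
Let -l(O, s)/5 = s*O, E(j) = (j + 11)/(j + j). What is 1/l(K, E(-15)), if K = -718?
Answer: 3/1436 ≈ 0.0020891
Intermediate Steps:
E(j) = (11 + j)/(2*j) (E(j) = (11 + j)/((2*j)) = (11 + j)*(1/(2*j)) = (11 + j)/(2*j))
l(O, s) = -5*O*s (l(O, s) = -5*s*O = -5*O*s)
1/l(K, E(-15)) = 1/(-5*(-718)*(1/2)*(11 - 15)/(-15)) = 1/(-5*(-718)*(1/2)*(-1/15)*(-4)) = 1/(-5*(-718)*2/15) = 1/(1436/3) = 3/1436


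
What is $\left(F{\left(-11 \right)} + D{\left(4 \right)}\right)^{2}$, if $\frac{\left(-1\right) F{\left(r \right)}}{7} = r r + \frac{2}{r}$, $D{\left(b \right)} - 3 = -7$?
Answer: $\frac{87366409}{121} \approx 7.2204 \cdot 10^{5}$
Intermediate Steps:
$D{\left(b \right)} = -4$ ($D{\left(b \right)} = 3 - 7 = -4$)
$F{\left(r \right)} = - \frac{14}{r} - 7 r^{2}$ ($F{\left(r \right)} = - 7 \left(r r + \frac{2}{r}\right) = - 7 \left(r^{2} + \frac{2}{r}\right) = - \frac{14}{r} - 7 r^{2}$)
$\left(F{\left(-11 \right)} + D{\left(4 \right)}\right)^{2} = \left(\frac{7 \left(-2 - \left(-11\right)^{3}\right)}{-11} - 4\right)^{2} = \left(7 \left(- \frac{1}{11}\right) \left(-2 - -1331\right) - 4\right)^{2} = \left(7 \left(- \frac{1}{11}\right) \left(-2 + 1331\right) - 4\right)^{2} = \left(7 \left(- \frac{1}{11}\right) 1329 - 4\right)^{2} = \left(- \frac{9303}{11} - 4\right)^{2} = \left(- \frac{9347}{11}\right)^{2} = \frac{87366409}{121}$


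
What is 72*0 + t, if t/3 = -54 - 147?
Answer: -603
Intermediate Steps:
t = -603 (t = 3*(-54 - 147) = 3*(-201) = -603)
72*0 + t = 72*0 - 603 = 0 - 603 = -603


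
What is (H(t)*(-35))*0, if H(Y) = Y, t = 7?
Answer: 0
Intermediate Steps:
(H(t)*(-35))*0 = (7*(-35))*0 = -245*0 = 0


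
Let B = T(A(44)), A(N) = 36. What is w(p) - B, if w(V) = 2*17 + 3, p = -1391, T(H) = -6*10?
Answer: 97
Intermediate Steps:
T(H) = -60
B = -60
w(V) = 37 (w(V) = 34 + 3 = 37)
w(p) - B = 37 - 1*(-60) = 37 + 60 = 97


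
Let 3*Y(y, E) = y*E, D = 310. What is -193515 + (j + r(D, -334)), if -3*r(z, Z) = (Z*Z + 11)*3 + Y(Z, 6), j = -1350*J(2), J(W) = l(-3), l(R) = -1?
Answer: -910528/3 ≈ -3.0351e+5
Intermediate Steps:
J(W) = -1
Y(y, E) = E*y/3 (Y(y, E) = (y*E)/3 = (E*y)/3 = E*y/3)
j = 1350 (j = -1350*(-1) = 1350)
r(z, Z) = -11 - Z² - 2*Z/3 (r(z, Z) = -((Z*Z + 11)*3 + (⅓)*6*Z)/3 = -((Z² + 11)*3 + 2*Z)/3 = -((11 + Z²)*3 + 2*Z)/3 = -((33 + 3*Z²) + 2*Z)/3 = -(33 + 2*Z + 3*Z²)/3 = -11 - Z² - 2*Z/3)
-193515 + (j + r(D, -334)) = -193515 + (1350 + (-11 - 1*(-334)² - ⅔*(-334))) = -193515 + (1350 + (-11 - 1*111556 + 668/3)) = -193515 + (1350 + (-11 - 111556 + 668/3)) = -193515 + (1350 - 334033/3) = -193515 - 329983/3 = -910528/3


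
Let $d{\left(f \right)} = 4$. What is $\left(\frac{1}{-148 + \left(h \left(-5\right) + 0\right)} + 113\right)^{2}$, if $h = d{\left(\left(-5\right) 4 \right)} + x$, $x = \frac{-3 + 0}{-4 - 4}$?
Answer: $\frac{23580366481}{1846881} \approx 12768.0$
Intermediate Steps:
$x = \frac{3}{8}$ ($x = - \frac{3}{-8} = \left(-3\right) \left(- \frac{1}{8}\right) = \frac{3}{8} \approx 0.375$)
$h = \frac{35}{8}$ ($h = 4 + \frac{3}{8} = \frac{35}{8} \approx 4.375$)
$\left(\frac{1}{-148 + \left(h \left(-5\right) + 0\right)} + 113\right)^{2} = \left(\frac{1}{-148 + \left(\frac{35}{8} \left(-5\right) + 0\right)} + 113\right)^{2} = \left(\frac{1}{-148 + \left(- \frac{175}{8} + 0\right)} + 113\right)^{2} = \left(\frac{1}{-148 - \frac{175}{8}} + 113\right)^{2} = \left(\frac{1}{- \frac{1359}{8}} + 113\right)^{2} = \left(- \frac{8}{1359} + 113\right)^{2} = \left(\frac{153559}{1359}\right)^{2} = \frac{23580366481}{1846881}$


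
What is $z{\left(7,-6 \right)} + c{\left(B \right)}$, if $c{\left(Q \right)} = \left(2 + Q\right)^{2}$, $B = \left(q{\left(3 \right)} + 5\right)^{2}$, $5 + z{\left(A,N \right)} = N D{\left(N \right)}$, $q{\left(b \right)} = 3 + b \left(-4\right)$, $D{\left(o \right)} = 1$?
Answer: $313$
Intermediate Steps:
$q{\left(b \right)} = 3 - 4 b$
$z{\left(A,N \right)} = -5 + N$ ($z{\left(A,N \right)} = -5 + N 1 = -5 + N$)
$B = 16$ ($B = \left(\left(3 - 12\right) + 5\right)^{2} = \left(-9 + 5\right)^{2} = \left(-4\right)^{2} = 16$)
$z{\left(7,-6 \right)} + c{\left(B \right)} = \left(-5 - 6\right) + \left(2 + 16\right)^{2} = -11 + 18^{2} = -11 + 324 = 313$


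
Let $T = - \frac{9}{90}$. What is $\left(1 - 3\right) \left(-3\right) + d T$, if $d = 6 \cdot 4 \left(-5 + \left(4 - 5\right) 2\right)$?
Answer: $\frac{114}{5} \approx 22.8$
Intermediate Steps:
$T = - \frac{1}{10}$ ($T = \left(-9\right) \frac{1}{90} = - \frac{1}{10} \approx -0.1$)
$d = -168$ ($d = 6 \cdot 4 \left(-5 - 2\right) = 6 \cdot 4 \left(-7\right) = 6 \left(-28\right) = -168$)
$\left(1 - 3\right) \left(-3\right) + d T = \left(1 - 3\right) \left(-3\right) - - \frac{84}{5} = \left(-2\right) \left(-3\right) + \frac{84}{5} = 6 + \frac{84}{5} = \frac{114}{5}$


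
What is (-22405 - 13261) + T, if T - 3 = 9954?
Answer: -25709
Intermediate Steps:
T = 9957 (T = 3 + 9954 = 9957)
(-22405 - 13261) + T = (-22405 - 13261) + 9957 = -35666 + 9957 = -25709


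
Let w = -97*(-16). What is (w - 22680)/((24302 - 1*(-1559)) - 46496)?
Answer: 21128/20635 ≈ 1.0239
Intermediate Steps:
w = 1552
(w - 22680)/((24302 - 1*(-1559)) - 46496) = (1552 - 22680)/((24302 - 1*(-1559)) - 46496) = -21128/((24302 + 1559) - 46496) = -21128/(25861 - 46496) = -21128/(-20635) = -21128*(-1/20635) = 21128/20635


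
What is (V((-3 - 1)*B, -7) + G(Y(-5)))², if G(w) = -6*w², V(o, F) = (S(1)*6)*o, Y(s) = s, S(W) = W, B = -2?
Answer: 10404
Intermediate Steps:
V(o, F) = 6*o (V(o, F) = (1*6)*o = 6*o)
(V((-3 - 1)*B, -7) + G(Y(-5)))² = (6*((-3 - 1)*(-2)) - 6*(-5)²)² = (6*(-4*(-2)) - 6*25)² = (6*8 - 150)² = (48 - 150)² = (-102)² = 10404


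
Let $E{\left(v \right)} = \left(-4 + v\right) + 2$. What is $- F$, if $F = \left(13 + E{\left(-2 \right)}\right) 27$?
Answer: $-243$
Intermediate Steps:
$E{\left(v \right)} = -2 + v$
$F = 243$ ($F = \left(13 - 4\right) 27 = 9 \cdot 27 = 243$)
$- F = \left(-1\right) 243 = -243$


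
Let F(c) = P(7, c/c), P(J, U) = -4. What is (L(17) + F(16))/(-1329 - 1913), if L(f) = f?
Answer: -13/3242 ≈ -0.0040099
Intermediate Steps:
F(c) = -4
(L(17) + F(16))/(-1329 - 1913) = (17 - 4)/(-1329 - 1913) = 13/(-3242) = 13*(-1/3242) = -13/3242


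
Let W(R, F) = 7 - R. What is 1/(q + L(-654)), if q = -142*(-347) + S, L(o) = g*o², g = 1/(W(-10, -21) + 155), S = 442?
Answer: 43/2244717 ≈ 1.9156e-5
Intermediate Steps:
g = 1/172 (g = 1/((7 - 1*(-10)) + 155) = 1/((7 + 10) + 155) = 1/(17 + 155) = 1/172 ≈ 0.0058140)
L(o) = o²/172
q = 49716 (q = -142*(-347) + 442 = 49274 + 442 = 49716)
1/(q + L(-654)) = 1/(49716 + (1/172)*(-654)²) = 1/(49716 + (1/172)*427716) = 1/(49716 + 106929/43) = 1/(2244717/43) = 43/2244717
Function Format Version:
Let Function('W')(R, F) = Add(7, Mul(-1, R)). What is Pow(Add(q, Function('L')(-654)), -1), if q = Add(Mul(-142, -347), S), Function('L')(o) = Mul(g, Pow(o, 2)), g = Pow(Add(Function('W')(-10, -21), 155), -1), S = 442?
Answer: Rational(43, 2244717) ≈ 1.9156e-5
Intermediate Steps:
g = Rational(1, 172) (g = Pow(Add(Add(7, Mul(-1, -10)), 155), -1) = Pow(Add(Add(7, 10), 155), -1) = Pow(Add(17, 155), -1) = Pow(172, -1) = Rational(1, 172) ≈ 0.0058140)
Function('L')(o) = Mul(Rational(1, 172), Pow(o, 2))
q = 49716 (q = Add(Mul(-142, -347), 442) = Add(49274, 442) = 49716)
Pow(Add(q, Function('L')(-654)), -1) = Pow(Add(49716, Mul(Rational(1, 172), Pow(-654, 2))), -1) = Pow(Add(49716, Mul(Rational(1, 172), 427716)), -1) = Pow(Add(49716, Rational(106929, 43)), -1) = Pow(Rational(2244717, 43), -1) = Rational(43, 2244717)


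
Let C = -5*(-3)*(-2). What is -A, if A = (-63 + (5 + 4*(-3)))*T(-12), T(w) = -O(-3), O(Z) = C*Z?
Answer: -6300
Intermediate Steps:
C = -30 (C = 15*(-2) = -30)
O(Z) = -30*Z
T(w) = -90 (T(w) = -(-30)*(-3) = -1*90 = -90)
A = 6300 (A = (-63 + (5 + 4*(-3)))*(-90) = (-63 + (5 - 12))*(-90) = (-63 - 7)*(-90) = -70*(-90) = 6300)
-A = -1*6300 = -6300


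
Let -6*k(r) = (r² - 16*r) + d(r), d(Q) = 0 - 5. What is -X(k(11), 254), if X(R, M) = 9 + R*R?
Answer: -109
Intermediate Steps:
d(Q) = -5
k(r) = ⅚ - r²/6 + 8*r/3 (k(r) = -((r² - 16*r) - 5)/6 = -(-5 + r² - 16*r)/6 = ⅚ - r²/6 + 8*r/3)
X(R, M) = 9 + R²
-X(k(11), 254) = -(9 + (⅚ - ⅙*11² + (8/3)*11)²) = -(9 + (⅚ - ⅙*121 + 88/3)²) = -(9 + (⅚ - 121/6 + 88/3)²) = -(9 + 10²) = -(9 + 100) = -1*109 = -109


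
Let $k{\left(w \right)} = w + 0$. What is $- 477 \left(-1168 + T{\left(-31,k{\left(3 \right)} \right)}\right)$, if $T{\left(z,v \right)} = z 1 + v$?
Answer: $570492$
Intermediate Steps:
$k{\left(w \right)} = w$
$T{\left(z,v \right)} = v + z$ ($T{\left(z,v \right)} = z + v = v + z$)
$- 477 \left(-1168 + T{\left(-31,k{\left(3 \right)} \right)}\right) = - 477 \left(-1168 + \left(3 - 31\right)\right) = - 477 \left(-1168 - 28\right) = \left(-477\right) \left(-1196\right) = 570492$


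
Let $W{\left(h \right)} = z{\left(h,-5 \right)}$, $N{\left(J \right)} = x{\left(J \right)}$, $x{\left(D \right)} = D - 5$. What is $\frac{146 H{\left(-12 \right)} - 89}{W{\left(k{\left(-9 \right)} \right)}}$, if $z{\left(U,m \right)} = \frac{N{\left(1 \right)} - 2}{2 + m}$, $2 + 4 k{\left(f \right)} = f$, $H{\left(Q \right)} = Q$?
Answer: $- \frac{1841}{2} \approx -920.5$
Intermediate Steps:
$k{\left(f \right)} = - \frac{1}{2} + \frac{f}{4}$
$x{\left(D \right)} = -5 + D$ ($x{\left(D \right)} = D - 5 = -5 + D$)
$N{\left(J \right)} = -5 + J$
$z{\left(U,m \right)} = - \frac{6}{2 + m}$ ($z{\left(U,m \right)} = \frac{\left(-5 + 1\right) - 2}{2 + m} = \frac{-4 - 2}{2 + m} = - \frac{6}{2 + m}$)
$W{\left(h \right)} = 2$ ($W{\left(h \right)} = - \frac{6}{2 - 5} = - \frac{6}{-3} = \left(-6\right) \left(- \frac{1}{3}\right) = 2$)
$\frac{146 H{\left(-12 \right)} - 89}{W{\left(k{\left(-9 \right)} \right)}} = \frac{146 \left(-12\right) - 89}{2} = \left(-1752 - 89\right) \frac{1}{2} = \left(-1841\right) \frac{1}{2} = - \frac{1841}{2}$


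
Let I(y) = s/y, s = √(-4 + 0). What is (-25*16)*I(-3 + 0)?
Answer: 800*I/3 ≈ 266.67*I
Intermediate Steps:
s = 2*I (s = √(-4) = 2*I ≈ 2.0*I)
I(y) = 2*I/y (I(y) = (2*I)/y = 2*I/y)
(-25*16)*I(-3 + 0) = (-25*16)*(2*I/(-3 + 0)) = -800*I/(-3) = -800*I*(-1)/3 = -(-800)*I/3 = 800*I/3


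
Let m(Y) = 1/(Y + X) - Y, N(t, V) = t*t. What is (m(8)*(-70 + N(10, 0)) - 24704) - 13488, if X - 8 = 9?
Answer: -192154/5 ≈ -38431.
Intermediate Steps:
X = 17 (X = 8 + 9 = 17)
N(t, V) = t²
m(Y) = 1/(17 + Y) - Y (m(Y) = 1/(Y + 17) - Y = 1/(17 + Y) - Y)
(m(8)*(-70 + N(10, 0)) - 24704) - 13488 = (((1 - 1*8² - 17*8)/(17 + 8))*(-70 + 10²) - 24704) - 13488 = (((1 - 1*64 - 136)/25)*(-70 + 100) - 24704) - 13488 = (((1 - 64 - 136)/25)*30 - 24704) - 13488 = (((1/25)*(-199))*30 - 24704) - 13488 = (-199/25*30 - 24704) - 13488 = (-1194/5 - 24704) - 13488 = -124714/5 - 13488 = -192154/5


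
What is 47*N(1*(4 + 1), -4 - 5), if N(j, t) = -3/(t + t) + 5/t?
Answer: -329/18 ≈ -18.278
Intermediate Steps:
N(j, t) = 7/(2*t) (N(j, t) = -3*1/(2*t) + 5/t = -3/(2*t) + 5/t = 7/(2*t))
47*N(1*(4 + 1), -4 - 5) = 47*(7/(2*(-4 - 5))) = 47*((7/2)/(-9)) = 47*((7/2)*(-⅑)) = 47*(-7/18) = -329/18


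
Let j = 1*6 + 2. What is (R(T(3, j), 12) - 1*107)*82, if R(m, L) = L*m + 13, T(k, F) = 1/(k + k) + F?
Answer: 328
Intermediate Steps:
j = 8 (j = 6 + 2 = 8)
T(k, F) = F + 1/(2*k) (T(k, F) = 1/(2*k) + F = F + 1/(2*k))
R(m, L) = 13 + L*m
(R(T(3, j), 12) - 1*107)*82 = ((13 + 12*(8 + (½)/3)) - 1*107)*82 = ((13 + 12*(8 + (½)*(⅓))) - 107)*82 = ((13 + 12*(8 + ⅙)) - 107)*82 = ((13 + 12*(49/6)) - 107)*82 = ((13 + 98) - 107)*82 = (111 - 107)*82 = 4*82 = 328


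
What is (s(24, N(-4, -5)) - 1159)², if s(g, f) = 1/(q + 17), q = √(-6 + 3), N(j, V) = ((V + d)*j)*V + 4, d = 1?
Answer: (-384138961*I + 45669236*√3)/(2*(-143*I + 17*√3)) ≈ 1.3431e+6 + 13.749*I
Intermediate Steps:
N(j, V) = 4 + V*j*(1 + V) (N(j, V) = ((V + 1)*j)*V + 4 = ((1 + V)*j)*V + 4 = (j*(1 + V))*V + 4 = V*j*(1 + V) + 4 = 4 + V*j*(1 + V))
q = I*√3 (q = √(-3) = I*√3 ≈ 1.732*I)
s(g, f) = 1/(17 + I*√3) (s(g, f) = 1/(I*√3 + 17) = 1/(17 + I*√3))
(s(24, N(-4, -5)) - 1159)² = ((17/292 - I*√3/292) - 1159)² = (-338411/292 - I*√3/292)²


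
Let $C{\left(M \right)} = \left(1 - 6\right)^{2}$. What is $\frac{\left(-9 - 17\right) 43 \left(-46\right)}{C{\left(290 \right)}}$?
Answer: $\frac{51428}{25} \approx 2057.1$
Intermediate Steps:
$C{\left(M \right)} = 25$ ($C{\left(M \right)} = \left(-5\right)^{2} = 25$)
$\frac{\left(-9 - 17\right) 43 \left(-46\right)}{C{\left(290 \right)}} = \frac{\left(-9 - 17\right) 43 \left(-46\right)}{25} = \left(-26\right) 43 \left(-46\right) \frac{1}{25} = \left(-1118\right) \left(-46\right) \frac{1}{25} = 51428 \cdot \frac{1}{25} = \frac{51428}{25}$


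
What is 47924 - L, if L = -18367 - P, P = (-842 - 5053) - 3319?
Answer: 57077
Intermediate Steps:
P = -9214 (P = -5895 - 3319 = -9214)
L = -9153 (L = -18367 - 1*(-9214) = -18367 + 9214 = -9153)
47924 - L = 47924 - 1*(-9153) = 47924 + 9153 = 57077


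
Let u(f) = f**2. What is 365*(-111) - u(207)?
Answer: -83364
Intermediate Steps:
365*(-111) - u(207) = 365*(-111) - 1*207**2 = -40515 - 1*42849 = -40515 - 42849 = -83364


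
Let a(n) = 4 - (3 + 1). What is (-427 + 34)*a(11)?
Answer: 0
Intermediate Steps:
a(n) = 0 (a(n) = 4 - 1*4 = 4 - 4 = 0)
(-427 + 34)*a(11) = (-427 + 34)*0 = -393*0 = 0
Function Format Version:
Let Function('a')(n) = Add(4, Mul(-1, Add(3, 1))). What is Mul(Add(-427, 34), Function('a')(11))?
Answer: 0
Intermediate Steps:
Function('a')(n) = 0 (Function('a')(n) = Add(4, Mul(-1, 4)) = Add(4, -4) = 0)
Mul(Add(-427, 34), Function('a')(11)) = Mul(Add(-427, 34), 0) = Mul(-393, 0) = 0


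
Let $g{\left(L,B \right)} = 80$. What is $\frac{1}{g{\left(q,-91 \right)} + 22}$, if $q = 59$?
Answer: $\frac{1}{102} \approx 0.0098039$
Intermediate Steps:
$\frac{1}{g{\left(q,-91 \right)} + 22} = \frac{1}{80 + 22} = \frac{1}{102}$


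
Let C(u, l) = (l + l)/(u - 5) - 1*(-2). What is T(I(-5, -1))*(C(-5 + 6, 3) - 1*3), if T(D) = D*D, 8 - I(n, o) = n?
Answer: -845/2 ≈ -422.50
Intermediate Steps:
I(n, o) = 8 - n
T(D) = D²
C(u, l) = 2 + 2*l/(-5 + u) (C(u, l) = (2*l)/(-5 + u) + 2 = 2*l/(-5 + u) + 2 = 2 + 2*l/(-5 + u))
T(I(-5, -1))*(C(-5 + 6, 3) - 1*3) = (8 - 1*(-5))²*(2*(-5 + 3 + (-5 + 6))/(-5 + (-5 + 6)) - 1*3) = (8 + 5)²*(2*(-5 + 3 + 1)/(-5 + 1) - 3) = 13²*(2*(-1)/(-4) - 3) = 169*(2*(-¼)*(-1) - 3) = 169*(½ - 3) = 169*(-5/2) = -845/2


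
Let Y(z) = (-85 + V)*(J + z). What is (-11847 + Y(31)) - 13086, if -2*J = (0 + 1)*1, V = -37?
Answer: -28654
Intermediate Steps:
J = -½ (J = -(0 + 1)/2 = -1/2 = -½*1 = -½ ≈ -0.50000)
Y(z) = 61 - 122*z (Y(z) = (-85 - 37)*(-½ + z) = -122*(-½ + z) = 61 - 122*z)
(-11847 + Y(31)) - 13086 = (-11847 + (61 - 122*31)) - 13086 = (-11847 + (61 - 3782)) - 13086 = (-11847 - 3721) - 13086 = -15568 - 13086 = -28654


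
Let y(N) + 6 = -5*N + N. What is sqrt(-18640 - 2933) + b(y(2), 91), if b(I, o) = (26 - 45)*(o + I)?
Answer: -1463 + 3*I*sqrt(2397) ≈ -1463.0 + 146.88*I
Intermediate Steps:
y(N) = -6 - 4*N (y(N) = -6 + (-5*N + N) = -6 - 4*N)
b(I, o) = -19*I - 19*o (b(I, o) = -19*(I + o) = -19*I - 19*o)
sqrt(-18640 - 2933) + b(y(2), 91) = sqrt(-18640 - 2933) + (-19*(-6 - 4*2) - 19*91) = sqrt(-21573) + (-19*(-6 - 8) - 1729) = 3*I*sqrt(2397) + (-19*(-14) - 1729) = 3*I*sqrt(2397) + (266 - 1729) = 3*I*sqrt(2397) - 1463 = -1463 + 3*I*sqrt(2397)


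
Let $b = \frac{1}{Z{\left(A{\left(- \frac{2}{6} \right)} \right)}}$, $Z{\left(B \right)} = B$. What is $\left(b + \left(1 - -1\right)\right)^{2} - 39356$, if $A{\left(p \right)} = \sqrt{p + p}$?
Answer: $-39356 + \frac{\left(4 - i \sqrt{6}\right)^{2}}{4} \approx -39354.0 - 4.899 i$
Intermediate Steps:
$A{\left(p \right)} = \sqrt{2} \sqrt{p}$ ($A{\left(p \right)} = \sqrt{2 p} = \sqrt{2} \sqrt{p}$)
$b = - \frac{i \sqrt{6}}{2}$ ($b = \frac{1}{\sqrt{2} \sqrt{- \frac{2}{6}}} = \frac{1}{\sqrt{2} \sqrt{\left(-2\right) \frac{1}{6}}} = \frac{1}{\sqrt{2} \sqrt{- \frac{1}{3}}} = \frac{1}{\sqrt{2} \frac{i \sqrt{3}}{3}} = \frac{1}{\frac{1}{3} i \sqrt{6}} = - \frac{i \sqrt{6}}{2} \approx - 1.2247 i$)
$\left(b + \left(1 - -1\right)\right)^{2} - 39356 = \left(- \frac{i \sqrt{6}}{2} + \left(1 - -1\right)\right)^{2} - 39356 = \left(- \frac{i \sqrt{6}}{2} + \left(1 + 1\right)\right)^{2} - 39356 = \left(- \frac{i \sqrt{6}}{2} + 2\right)^{2} - 39356 = \left(2 - \frac{i \sqrt{6}}{2}\right)^{2} - 39356 = -39356 + \left(2 - \frac{i \sqrt{6}}{2}\right)^{2}$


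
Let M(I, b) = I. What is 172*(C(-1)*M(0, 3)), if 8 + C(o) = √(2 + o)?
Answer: 0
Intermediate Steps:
C(o) = -8 + √(2 + o)
172*(C(-1)*M(0, 3)) = 172*((-8 + √(2 - 1))*0) = 172*((-8 + √1)*0) = 172*((-8 + 1)*0) = 172*(-7*0) = 172*0 = 0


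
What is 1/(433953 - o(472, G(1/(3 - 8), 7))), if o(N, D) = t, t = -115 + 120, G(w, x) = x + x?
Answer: 1/433948 ≈ 2.3044e-6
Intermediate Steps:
G(w, x) = 2*x
t = 5
o(N, D) = 5
1/(433953 - o(472, G(1/(3 - 8), 7))) = 1/(433953 - 1*5) = 1/(433953 - 5) = 1/433948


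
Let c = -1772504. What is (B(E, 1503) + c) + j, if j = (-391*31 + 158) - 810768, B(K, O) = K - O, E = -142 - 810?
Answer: -2597690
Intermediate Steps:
E = -952
j = -822731 (j = (-12121 + 158) - 810768 = -11963 - 810768 = -822731)
(B(E, 1503) + c) + j = ((-952 - 1*1503) - 1772504) - 822731 = ((-952 - 1503) - 1772504) - 822731 = (-2455 - 1772504) - 822731 = -1774959 - 822731 = -2597690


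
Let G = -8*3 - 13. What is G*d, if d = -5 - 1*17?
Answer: 814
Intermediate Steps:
d = -22 (d = -5 - 17 = -22)
G = -37 (G = -24 - 13 = -37)
G*d = -37*(-22) = 814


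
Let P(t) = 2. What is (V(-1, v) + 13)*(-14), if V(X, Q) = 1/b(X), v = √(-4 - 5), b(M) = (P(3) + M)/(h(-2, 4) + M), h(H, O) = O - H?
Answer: -252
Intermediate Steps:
b(M) = (2 + M)/(6 + M) (b(M) = (2 + M)/((4 - 1*(-2)) + M) = (2 + M)/((4 + 2) + M) = (2 + M)/(6 + M))
v = 3*I (v = √(-9) = 3*I ≈ 3.0*I)
V(X, Q) = (6 + X)/(2 + X) (V(X, Q) = 1/((2 + X)/(6 + X)) = (6 + X)/(2 + X))
(V(-1, v) + 13)*(-14) = ((6 - 1)/(2 - 1) + 13)*(-14) = (5/1 + 13)*(-14) = (1*5 + 13)*(-14) = (5 + 13)*(-14) = 18*(-14) = -252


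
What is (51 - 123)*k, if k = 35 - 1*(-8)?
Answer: -3096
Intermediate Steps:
k = 43 (k = 35 + 8 = 43)
(51 - 123)*k = (51 - 123)*43 = -72*43 = -3096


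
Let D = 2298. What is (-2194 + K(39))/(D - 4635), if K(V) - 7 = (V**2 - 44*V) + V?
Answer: 781/779 ≈ 1.0026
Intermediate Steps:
K(V) = 7 + V**2 - 43*V (K(V) = 7 + ((V**2 - 44*V) + V) = 7 + (V**2 - 43*V) = 7 + V**2 - 43*V)
(-2194 + K(39))/(D - 4635) = (-2194 + (7 + 39**2 - 43*39))/(2298 - 4635) = (-2194 + (7 + 1521 - 1677))/(-2337) = (-2194 - 149)*(-1/2337) = -2343*(-1/2337) = 781/779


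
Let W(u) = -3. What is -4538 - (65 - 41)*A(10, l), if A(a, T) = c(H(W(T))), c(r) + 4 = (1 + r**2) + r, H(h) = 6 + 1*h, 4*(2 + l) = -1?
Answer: -4754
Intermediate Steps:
l = -9/4 (l = -2 + (1/4)*(-1) = -2 - 1/4 = -9/4 ≈ -2.2500)
H(h) = 6 + h
c(r) = -3 + r + r**2 (c(r) = -4 + ((1 + r**2) + r) = -4 + (1 + r + r**2) = -3 + r + r**2)
A(a, T) = 9 (A(a, T) = -3 + (6 - 3) + (6 - 3)**2 = -3 + 3 + 3**2 = -3 + 3 + 9 = 9)
-4538 - (65 - 41)*A(10, l) = -4538 - (65 - 41)*9 = -4538 - 24*9 = -4538 - 1*216 = -4538 - 216 = -4754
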